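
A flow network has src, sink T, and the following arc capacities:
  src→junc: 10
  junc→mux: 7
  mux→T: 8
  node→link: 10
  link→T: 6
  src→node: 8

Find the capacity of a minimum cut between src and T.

13

Max flow = 13 (via 2 augmenting paths).
In the residual at optimum, the set reachable from src is {junc, link, node, src}.
Cut edges: junc→mux (cap 7), link→T (cap 6). Sum = 13.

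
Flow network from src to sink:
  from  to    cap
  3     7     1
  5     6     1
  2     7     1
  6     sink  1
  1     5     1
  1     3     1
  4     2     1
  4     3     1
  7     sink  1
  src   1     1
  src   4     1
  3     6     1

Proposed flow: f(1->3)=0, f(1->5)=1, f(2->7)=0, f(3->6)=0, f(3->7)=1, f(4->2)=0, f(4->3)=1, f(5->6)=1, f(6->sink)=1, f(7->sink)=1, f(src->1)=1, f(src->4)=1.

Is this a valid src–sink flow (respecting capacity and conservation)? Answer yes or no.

Yes

Every edge has 0 ≤ f(e) ≤ cap(e).
At each intermediate node, inflow equals outflow.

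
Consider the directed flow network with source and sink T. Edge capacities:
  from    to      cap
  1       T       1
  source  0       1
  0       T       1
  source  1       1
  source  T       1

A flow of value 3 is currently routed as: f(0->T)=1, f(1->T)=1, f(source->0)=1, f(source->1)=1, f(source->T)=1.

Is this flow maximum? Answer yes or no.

Yes

Residual reachable from source: {source}; T is not reachable.
Saturated cut: source->1, source->0, source->T with total capacity 3 = current flow value. Flow is maximum.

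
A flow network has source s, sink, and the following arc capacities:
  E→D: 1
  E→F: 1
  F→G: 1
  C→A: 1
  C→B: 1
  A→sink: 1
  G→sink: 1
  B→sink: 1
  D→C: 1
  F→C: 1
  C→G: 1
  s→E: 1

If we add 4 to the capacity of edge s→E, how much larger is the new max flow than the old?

1

Original max flow = 1.
After raising cap(s→E), augmenting paths through that edge carry 1 more unit.
New max flow = 2. Increase = 1.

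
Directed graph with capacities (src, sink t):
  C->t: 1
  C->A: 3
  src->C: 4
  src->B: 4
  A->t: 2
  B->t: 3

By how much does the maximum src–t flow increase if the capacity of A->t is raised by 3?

Original max flow = 6.
After raising cap(A->t), augmenting paths through that edge carry 1 more unit.
New max flow = 7. Increase = 1.

1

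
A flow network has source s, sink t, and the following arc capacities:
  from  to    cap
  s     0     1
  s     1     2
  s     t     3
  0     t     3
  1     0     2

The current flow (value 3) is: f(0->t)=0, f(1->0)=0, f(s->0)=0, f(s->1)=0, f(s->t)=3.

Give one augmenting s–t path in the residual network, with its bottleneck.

Residual along s->0->t: s->0: 1, 0->t: 3.
Bottleneck = min = 1.

s->0->t, bottleneck 1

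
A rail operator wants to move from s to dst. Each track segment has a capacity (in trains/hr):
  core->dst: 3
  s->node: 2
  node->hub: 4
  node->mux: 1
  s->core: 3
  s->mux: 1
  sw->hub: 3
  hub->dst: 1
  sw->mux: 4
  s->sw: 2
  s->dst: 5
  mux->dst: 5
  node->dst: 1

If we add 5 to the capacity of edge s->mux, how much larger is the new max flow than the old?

Original max flow = 13.
After raising cap(s->mux), augmenting paths through that edge carry 2 more units.
New max flow = 15. Increase = 2.

2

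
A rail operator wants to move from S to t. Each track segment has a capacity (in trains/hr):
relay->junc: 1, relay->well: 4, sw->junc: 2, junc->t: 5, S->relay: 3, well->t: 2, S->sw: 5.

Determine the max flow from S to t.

5

Augment S->sw->junc->t: bottleneck 2. Total 2.
Augment S->relay->junc->t: bottleneck 1. Total 3.
Augment S->relay->well->t: bottleneck 2. Total 5.
No augmenting path remains in the residual graph.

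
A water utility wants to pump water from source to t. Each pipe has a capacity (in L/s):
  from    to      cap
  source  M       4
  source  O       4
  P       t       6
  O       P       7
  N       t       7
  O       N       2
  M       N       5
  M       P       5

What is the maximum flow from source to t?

8

Augment source->M->P->t: bottleneck 4. Total 4.
Augment source->O->N->t: bottleneck 2. Total 6.
Augment source->O->P->t: bottleneck 2. Total 8.
No augmenting path remains in the residual graph.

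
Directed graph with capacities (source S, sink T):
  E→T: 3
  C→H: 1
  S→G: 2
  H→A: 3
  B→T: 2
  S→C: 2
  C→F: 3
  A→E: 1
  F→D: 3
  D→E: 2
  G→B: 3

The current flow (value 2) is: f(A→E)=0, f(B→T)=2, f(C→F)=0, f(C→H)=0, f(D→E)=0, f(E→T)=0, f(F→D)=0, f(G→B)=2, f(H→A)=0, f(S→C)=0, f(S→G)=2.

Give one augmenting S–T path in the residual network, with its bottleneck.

Residual along S→C→H→A→E→T: S→C: 2, C→H: 1, H→A: 3, A→E: 1, E→T: 3.
Bottleneck = min = 1.

S→C→H→A→E→T, bottleneck 1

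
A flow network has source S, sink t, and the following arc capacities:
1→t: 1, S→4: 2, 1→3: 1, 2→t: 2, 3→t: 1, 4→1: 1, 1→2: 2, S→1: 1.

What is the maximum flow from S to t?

2

Augment S→1→t: bottleneck 1. Total 1.
Augment S→4→1→2→t: bottleneck 1. Total 2.
No augmenting path remains in the residual graph.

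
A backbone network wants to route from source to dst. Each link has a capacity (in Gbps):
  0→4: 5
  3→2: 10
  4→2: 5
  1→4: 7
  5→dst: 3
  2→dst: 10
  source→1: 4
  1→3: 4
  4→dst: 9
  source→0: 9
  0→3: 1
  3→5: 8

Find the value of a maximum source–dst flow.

10

Augment source→0→4→dst: bottleneck 5. Total 5.
Augment source→1→4→dst: bottleneck 4. Total 9.
Augment source→0→3→2→dst: bottleneck 1. Total 10.
No augmenting path remains in the residual graph.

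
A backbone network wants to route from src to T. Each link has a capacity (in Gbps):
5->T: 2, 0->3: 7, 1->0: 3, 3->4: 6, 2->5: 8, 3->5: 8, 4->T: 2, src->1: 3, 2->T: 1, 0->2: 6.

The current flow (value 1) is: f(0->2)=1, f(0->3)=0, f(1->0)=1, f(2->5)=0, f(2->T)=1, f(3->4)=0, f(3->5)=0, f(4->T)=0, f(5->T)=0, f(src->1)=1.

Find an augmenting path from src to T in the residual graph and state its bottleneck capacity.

Residual along src->1->0->2->5->T: src->1: 2, 1->0: 2, 0->2: 5, 2->5: 8, 5->T: 2.
Bottleneck = min = 2.

src->1->0->2->5->T, bottleneck 2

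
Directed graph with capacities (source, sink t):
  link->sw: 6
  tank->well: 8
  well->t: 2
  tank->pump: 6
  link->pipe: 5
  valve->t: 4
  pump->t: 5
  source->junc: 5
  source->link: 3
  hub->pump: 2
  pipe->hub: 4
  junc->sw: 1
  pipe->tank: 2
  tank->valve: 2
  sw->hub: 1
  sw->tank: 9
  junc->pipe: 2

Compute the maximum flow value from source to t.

Augment source->link->sw->tank->pump->t: bottleneck 3. Total 3.
Augment source->junc->pipe->hub->pump->t: bottleneck 2. Total 5.
Augment source->junc->sw->tank->valve->t: bottleneck 1. Total 6.
No augmenting path remains in the residual graph.

6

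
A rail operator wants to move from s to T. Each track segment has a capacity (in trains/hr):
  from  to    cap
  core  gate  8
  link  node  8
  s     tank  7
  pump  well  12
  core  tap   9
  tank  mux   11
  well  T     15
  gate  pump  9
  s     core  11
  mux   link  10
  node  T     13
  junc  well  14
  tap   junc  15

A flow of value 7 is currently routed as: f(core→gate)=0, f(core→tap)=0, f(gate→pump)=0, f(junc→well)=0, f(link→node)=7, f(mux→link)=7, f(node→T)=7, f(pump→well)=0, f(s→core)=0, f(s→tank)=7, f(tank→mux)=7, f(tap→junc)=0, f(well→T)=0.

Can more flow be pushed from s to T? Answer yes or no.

Yes

Residual path s→core→tap→junc→well→T has bottleneck 9 > 0.
Pushing 9 along it raises the flow to 16, so the given flow is not maximum.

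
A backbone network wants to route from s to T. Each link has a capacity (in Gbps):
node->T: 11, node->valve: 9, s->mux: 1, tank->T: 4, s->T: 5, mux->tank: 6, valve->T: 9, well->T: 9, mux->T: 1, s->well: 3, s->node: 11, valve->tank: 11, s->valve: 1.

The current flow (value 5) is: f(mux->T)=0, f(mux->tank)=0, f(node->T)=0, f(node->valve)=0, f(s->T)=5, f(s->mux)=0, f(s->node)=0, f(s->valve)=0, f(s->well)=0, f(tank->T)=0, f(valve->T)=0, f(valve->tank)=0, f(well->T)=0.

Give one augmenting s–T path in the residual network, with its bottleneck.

Residual along s->node->T: s->node: 11, node->T: 11.
Bottleneck = min = 11.

s->node->T, bottleneck 11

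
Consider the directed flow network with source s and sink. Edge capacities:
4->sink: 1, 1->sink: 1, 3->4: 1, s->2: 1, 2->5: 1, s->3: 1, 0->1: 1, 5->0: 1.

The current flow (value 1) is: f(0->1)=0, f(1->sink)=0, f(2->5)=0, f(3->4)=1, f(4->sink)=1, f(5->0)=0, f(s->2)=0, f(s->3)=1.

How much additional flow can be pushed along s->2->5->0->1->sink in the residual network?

Residual capacities along the path: s->2: 1, 2->5: 1, 5->0: 1, 0->1: 1, 1->sink: 1.
Minimum is 1.

1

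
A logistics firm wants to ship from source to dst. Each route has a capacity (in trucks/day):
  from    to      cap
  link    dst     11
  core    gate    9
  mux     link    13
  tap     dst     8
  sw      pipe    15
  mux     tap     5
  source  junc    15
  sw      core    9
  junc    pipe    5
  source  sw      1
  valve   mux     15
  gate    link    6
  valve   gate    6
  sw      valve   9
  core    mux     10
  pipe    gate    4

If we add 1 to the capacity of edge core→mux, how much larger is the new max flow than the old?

Original max flow = 5.
Edge core→mux does not cross the min cut (source side {junc, pipe, source}), so extra capacity there cannot help.
New max flow = 5. Increase = 0.

0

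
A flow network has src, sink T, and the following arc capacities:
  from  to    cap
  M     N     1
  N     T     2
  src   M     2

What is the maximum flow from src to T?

Augment src→M→N→T: bottleneck 1. Total 1.
No augmenting path remains in the residual graph.

1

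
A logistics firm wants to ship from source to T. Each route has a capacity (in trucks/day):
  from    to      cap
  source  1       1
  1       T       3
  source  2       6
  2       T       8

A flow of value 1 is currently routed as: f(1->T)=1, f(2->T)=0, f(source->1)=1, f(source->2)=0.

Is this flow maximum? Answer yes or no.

Residual path source->2->T has bottleneck 6 > 0.
Pushing 6 along it raises the flow to 7, so the given flow is not maximum.

No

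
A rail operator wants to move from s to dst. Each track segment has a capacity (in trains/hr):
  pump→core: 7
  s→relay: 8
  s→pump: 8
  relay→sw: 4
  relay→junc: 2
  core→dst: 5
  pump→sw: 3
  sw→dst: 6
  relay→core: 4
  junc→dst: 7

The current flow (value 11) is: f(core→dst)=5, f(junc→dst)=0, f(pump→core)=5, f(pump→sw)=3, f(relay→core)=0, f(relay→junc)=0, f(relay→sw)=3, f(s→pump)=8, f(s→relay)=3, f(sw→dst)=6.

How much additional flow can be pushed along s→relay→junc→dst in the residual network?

Residual capacities along the path: s→relay: 5, relay→junc: 2, junc→dst: 7.
Minimum is 2.

2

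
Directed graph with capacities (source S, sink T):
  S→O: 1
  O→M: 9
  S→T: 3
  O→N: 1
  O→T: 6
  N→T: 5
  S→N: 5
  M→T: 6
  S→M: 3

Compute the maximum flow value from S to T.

12

Augment S→T: bottleneck 3. Total 3.
Augment S→O→T: bottleneck 1. Total 4.
Augment S→M→T: bottleneck 3. Total 7.
Augment S→N→T: bottleneck 5. Total 12.
No augmenting path remains in the residual graph.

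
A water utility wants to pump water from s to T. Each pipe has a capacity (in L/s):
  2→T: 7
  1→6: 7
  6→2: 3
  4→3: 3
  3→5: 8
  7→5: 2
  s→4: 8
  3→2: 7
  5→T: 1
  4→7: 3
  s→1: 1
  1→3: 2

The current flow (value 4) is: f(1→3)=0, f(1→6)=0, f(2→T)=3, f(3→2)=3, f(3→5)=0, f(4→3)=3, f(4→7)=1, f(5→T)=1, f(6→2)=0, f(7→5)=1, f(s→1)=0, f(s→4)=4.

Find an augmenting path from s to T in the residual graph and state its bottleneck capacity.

s→1→3→2→T, bottleneck 1

Residual along s→1→3→2→T: s→1: 1, 1→3: 2, 3→2: 4, 2→T: 4.
Bottleneck = min = 1.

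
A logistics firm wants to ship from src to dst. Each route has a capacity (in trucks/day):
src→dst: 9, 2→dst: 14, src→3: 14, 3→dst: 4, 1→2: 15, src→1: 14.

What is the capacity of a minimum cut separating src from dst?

Max flow = 27 (via 3 augmenting paths).
In the residual at optimum, the set reachable from src is {3, src}.
Cut edges: src→1 (cap 14), src→dst (cap 9), 3→dst (cap 4). Sum = 27.

27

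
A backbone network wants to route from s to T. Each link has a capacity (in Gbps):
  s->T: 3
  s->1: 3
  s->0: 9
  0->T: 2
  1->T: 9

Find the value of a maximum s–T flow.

8

Augment s->T: bottleneck 3. Total 3.
Augment s->0->T: bottleneck 2. Total 5.
Augment s->1->T: bottleneck 3. Total 8.
No augmenting path remains in the residual graph.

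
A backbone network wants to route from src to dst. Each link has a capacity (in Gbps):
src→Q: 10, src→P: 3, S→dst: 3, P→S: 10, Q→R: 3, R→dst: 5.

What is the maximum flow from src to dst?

6

Augment src→Q→R→dst: bottleneck 3. Total 3.
Augment src→P→S→dst: bottleneck 3. Total 6.
No augmenting path remains in the residual graph.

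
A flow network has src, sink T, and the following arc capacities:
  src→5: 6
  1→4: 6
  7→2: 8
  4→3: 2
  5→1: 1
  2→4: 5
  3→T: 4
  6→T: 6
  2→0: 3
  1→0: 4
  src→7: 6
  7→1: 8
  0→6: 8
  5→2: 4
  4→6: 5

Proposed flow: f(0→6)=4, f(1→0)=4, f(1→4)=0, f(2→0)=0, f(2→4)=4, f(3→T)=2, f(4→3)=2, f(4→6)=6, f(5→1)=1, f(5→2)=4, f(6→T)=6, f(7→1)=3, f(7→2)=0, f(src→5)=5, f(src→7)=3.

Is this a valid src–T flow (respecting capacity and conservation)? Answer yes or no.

No

Capacity violated on 4→6: flow 6 > capacity 5.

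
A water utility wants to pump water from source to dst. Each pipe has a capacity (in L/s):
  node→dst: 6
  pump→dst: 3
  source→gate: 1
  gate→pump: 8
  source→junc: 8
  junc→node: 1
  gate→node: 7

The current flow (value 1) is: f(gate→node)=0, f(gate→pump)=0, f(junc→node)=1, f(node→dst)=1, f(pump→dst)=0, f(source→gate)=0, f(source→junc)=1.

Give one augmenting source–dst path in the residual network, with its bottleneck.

Residual along source→gate→node→dst: source→gate: 1, gate→node: 7, node→dst: 5.
Bottleneck = min = 1.

source→gate→node→dst, bottleneck 1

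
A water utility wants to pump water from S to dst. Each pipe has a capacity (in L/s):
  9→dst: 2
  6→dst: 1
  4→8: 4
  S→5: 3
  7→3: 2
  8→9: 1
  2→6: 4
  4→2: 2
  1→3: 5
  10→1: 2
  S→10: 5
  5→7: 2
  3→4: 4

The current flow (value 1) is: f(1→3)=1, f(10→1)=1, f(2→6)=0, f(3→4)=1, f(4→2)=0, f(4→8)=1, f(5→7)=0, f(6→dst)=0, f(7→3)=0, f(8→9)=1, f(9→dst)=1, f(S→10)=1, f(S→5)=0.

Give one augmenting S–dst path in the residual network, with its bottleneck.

S→10→1→3→4→2→6→dst, bottleneck 1

Residual along S→10→1→3→4→2→6→dst: S→10: 4, 10→1: 1, 1→3: 4, 3→4: 3, 4→2: 2, 2→6: 4, 6→dst: 1.
Bottleneck = min = 1.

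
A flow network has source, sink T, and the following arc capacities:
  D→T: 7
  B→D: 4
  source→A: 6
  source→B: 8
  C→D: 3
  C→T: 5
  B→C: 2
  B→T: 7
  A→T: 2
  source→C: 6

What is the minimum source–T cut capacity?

Max flow = 16 (via 5 augmenting paths).
In the residual at optimum, the set reachable from source is {A, source}.
Cut edges: source→B (cap 8), source→C (cap 6), A→T (cap 2). Sum = 16.

16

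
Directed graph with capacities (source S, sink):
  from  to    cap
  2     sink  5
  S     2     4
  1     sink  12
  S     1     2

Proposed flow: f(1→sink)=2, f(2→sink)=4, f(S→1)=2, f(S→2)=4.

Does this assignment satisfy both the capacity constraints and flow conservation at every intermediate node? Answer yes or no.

Every edge has 0 ≤ f(e) ≤ cap(e).
At each intermediate node, inflow equals outflow.

Yes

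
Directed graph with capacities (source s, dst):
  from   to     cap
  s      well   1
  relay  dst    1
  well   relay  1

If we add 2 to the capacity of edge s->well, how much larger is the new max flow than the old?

0

Original max flow = 1.
Even with extra capacity on s->well, another cut of capacity 1 remains binding.
New max flow = 1. Increase = 0.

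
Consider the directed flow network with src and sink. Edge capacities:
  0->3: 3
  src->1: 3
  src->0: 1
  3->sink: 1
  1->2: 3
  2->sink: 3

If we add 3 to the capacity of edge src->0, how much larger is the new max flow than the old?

Original max flow = 4.
Even with extra capacity on src->0, another cut of capacity 4 remains binding.
New max flow = 4. Increase = 0.

0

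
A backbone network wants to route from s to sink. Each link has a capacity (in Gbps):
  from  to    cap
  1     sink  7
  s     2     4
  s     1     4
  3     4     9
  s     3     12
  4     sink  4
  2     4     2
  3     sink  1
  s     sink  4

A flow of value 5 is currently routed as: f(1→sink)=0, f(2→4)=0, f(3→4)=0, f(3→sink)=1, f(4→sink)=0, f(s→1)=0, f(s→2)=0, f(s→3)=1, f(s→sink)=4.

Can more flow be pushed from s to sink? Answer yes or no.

Residual path s→1→sink has bottleneck 4 > 0.
Pushing 4 along it raises the flow to 9, so the given flow is not maximum.

Yes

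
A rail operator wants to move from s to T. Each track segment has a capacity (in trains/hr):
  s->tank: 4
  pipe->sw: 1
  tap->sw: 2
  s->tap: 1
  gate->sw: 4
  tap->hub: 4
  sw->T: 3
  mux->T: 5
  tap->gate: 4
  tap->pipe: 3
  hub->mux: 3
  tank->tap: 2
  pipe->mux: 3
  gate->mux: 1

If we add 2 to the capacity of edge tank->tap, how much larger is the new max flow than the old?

Original max flow = 3.
After raising cap(tank->tap), augmenting paths through that edge carry 2 more units.
New max flow = 5. Increase = 2.

2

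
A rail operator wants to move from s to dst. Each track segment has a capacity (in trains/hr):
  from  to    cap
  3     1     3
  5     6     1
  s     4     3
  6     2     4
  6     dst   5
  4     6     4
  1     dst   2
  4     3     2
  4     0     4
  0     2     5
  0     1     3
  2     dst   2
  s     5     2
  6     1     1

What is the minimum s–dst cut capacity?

Max flow = 4 (via 2 augmenting paths).
In the residual at optimum, the set reachable from s is {5, s}.
Cut edges: s->4 (cap 3), 5->6 (cap 1). Sum = 4.

4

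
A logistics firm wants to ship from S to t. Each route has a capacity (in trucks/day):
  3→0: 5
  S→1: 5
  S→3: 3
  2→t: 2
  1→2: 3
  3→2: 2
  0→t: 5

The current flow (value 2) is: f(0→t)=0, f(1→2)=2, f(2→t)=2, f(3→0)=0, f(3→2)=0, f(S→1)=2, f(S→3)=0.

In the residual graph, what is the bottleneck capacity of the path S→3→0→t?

Residual capacities along the path: S→3: 3, 3→0: 5, 0→t: 5.
Minimum is 3.

3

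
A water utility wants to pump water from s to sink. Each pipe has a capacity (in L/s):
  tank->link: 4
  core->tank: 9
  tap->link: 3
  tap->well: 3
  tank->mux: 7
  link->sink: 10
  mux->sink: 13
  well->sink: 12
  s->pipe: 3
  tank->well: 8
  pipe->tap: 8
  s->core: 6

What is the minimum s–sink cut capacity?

Max flow = 9 (via 2 augmenting paths).
In the residual at optimum, the set reachable from s is {s}.
Cut edges: s->pipe (cap 3), s->core (cap 6). Sum = 9.

9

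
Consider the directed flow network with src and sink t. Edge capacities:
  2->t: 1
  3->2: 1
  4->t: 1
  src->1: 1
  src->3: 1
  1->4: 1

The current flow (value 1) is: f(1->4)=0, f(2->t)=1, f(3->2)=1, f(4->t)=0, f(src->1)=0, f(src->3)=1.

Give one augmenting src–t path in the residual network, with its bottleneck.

src->1->4->t, bottleneck 1

Residual along src->1->4->t: src->1: 1, 1->4: 1, 4->t: 1.
Bottleneck = min = 1.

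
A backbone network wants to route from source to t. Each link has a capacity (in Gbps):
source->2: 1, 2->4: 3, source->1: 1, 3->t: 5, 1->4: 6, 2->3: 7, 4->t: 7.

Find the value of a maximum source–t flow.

Augment source->2->3->t: bottleneck 1. Total 1.
Augment source->1->4->t: bottleneck 1. Total 2.
No augmenting path remains in the residual graph.

2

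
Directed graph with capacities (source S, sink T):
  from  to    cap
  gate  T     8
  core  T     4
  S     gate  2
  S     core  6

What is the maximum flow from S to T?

Augment S->gate->T: bottleneck 2. Total 2.
Augment S->core->T: bottleneck 4. Total 6.
No augmenting path remains in the residual graph.

6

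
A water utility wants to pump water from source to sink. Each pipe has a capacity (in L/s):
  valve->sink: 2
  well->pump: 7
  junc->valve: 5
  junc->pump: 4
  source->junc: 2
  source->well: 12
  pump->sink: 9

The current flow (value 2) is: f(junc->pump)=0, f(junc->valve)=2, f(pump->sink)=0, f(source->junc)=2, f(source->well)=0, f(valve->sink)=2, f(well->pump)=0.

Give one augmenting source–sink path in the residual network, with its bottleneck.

source->well->pump->sink, bottleneck 7

Residual along source->well->pump->sink: source->well: 12, well->pump: 7, pump->sink: 9.
Bottleneck = min = 7.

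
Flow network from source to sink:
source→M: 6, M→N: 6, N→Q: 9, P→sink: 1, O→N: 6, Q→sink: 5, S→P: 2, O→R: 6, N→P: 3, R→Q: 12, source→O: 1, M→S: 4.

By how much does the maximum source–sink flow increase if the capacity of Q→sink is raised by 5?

1

Original max flow = 6.
After raising cap(Q→sink), augmenting paths through that edge carry 1 more unit.
New max flow = 7. Increase = 1.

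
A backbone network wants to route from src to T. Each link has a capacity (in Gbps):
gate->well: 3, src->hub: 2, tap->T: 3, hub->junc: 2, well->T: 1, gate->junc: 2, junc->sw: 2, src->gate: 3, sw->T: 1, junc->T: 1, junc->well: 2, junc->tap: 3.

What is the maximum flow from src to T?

Augment src->gate->junc->T: bottleneck 1. Total 1.
Augment src->gate->well->T: bottleneck 1. Total 2.
Augment src->gate->junc->sw->T: bottleneck 1. Total 3.
Augment src->hub->junc->tap->T: bottleneck 2. Total 5.
No augmenting path remains in the residual graph.

5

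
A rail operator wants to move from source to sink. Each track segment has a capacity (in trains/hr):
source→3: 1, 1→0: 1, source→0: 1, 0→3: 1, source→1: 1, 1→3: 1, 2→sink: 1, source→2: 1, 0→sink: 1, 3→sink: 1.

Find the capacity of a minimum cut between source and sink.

Max flow = 3 (via 3 augmenting paths).
In the residual at optimum, the set reachable from source is {0, 1, 3, source}.
Cut edges: source→2 (cap 1), 0→sink (cap 1), 3→sink (cap 1). Sum = 3.

3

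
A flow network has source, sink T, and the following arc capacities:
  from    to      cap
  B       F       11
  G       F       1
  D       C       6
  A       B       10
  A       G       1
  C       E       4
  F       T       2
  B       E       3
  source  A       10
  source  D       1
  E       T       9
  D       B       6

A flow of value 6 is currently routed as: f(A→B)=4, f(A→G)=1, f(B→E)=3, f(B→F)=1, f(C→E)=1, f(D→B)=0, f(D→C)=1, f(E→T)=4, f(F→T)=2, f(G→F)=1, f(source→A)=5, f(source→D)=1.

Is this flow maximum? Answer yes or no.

Residual reachable from source: {A, B, F, G, source}; T is not reachable.
Saturated cut: source→D, B→E, F→T with total capacity 6 = current flow value. Flow is maximum.

Yes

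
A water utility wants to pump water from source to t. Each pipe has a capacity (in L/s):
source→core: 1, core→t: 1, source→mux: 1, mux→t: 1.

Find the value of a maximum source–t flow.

Augment source→core→t: bottleneck 1. Total 1.
Augment source→mux→t: bottleneck 1. Total 2.
No augmenting path remains in the residual graph.

2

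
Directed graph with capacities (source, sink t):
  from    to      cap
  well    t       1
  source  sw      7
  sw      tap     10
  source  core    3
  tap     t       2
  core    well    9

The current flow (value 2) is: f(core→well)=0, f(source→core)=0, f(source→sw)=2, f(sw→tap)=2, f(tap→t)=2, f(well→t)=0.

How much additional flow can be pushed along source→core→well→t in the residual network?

1

Residual capacities along the path: source→core: 3, core→well: 9, well→t: 1.
Minimum is 1.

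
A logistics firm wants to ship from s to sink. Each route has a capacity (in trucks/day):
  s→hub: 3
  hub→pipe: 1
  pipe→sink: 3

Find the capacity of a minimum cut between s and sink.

Max flow = 1 (via 1 augmenting path).
In the residual at optimum, the set reachable from s is {hub, s}.
Cut edges: hub→pipe (cap 1). Sum = 1.

1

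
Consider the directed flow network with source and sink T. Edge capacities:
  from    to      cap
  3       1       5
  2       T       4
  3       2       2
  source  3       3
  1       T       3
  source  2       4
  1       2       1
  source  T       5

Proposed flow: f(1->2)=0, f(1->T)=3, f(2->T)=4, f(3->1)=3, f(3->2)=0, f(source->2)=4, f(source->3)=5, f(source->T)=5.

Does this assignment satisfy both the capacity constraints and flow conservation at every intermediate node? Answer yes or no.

No

Capacity violated on source->3: flow 5 > capacity 3.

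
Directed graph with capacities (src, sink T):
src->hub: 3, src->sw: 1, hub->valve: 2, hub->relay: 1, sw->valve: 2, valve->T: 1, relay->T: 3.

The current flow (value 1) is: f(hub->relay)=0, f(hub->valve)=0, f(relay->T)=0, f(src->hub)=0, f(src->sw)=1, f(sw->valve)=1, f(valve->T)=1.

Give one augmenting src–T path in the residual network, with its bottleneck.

Residual along src->hub->relay->T: src->hub: 3, hub->relay: 1, relay->T: 3.
Bottleneck = min = 1.

src->hub->relay->T, bottleneck 1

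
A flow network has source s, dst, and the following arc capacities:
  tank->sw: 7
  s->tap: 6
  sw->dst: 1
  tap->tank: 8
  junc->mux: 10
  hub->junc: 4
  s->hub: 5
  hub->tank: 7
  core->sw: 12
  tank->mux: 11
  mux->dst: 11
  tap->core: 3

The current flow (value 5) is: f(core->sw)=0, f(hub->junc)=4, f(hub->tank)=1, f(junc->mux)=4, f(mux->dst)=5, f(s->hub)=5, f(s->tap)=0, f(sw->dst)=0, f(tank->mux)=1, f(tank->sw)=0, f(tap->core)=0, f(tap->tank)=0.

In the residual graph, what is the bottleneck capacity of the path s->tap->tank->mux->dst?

Residual capacities along the path: s->tap: 6, tap->tank: 8, tank->mux: 10, mux->dst: 6.
Minimum is 6.

6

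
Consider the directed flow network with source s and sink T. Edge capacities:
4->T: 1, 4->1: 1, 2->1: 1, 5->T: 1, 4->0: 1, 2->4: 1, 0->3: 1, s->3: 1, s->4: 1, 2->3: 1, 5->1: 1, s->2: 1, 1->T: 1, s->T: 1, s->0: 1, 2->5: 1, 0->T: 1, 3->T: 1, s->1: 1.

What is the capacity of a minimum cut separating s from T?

Max flow = 6 (via 6 augmenting paths).
In the residual at optimum, the set reachable from s is {s}.
Cut edges: s->2 (cap 1), s->4 (cap 1), s->0 (cap 1), s->1 (cap 1), s->3 (cap 1), s->T (cap 1). Sum = 6.

6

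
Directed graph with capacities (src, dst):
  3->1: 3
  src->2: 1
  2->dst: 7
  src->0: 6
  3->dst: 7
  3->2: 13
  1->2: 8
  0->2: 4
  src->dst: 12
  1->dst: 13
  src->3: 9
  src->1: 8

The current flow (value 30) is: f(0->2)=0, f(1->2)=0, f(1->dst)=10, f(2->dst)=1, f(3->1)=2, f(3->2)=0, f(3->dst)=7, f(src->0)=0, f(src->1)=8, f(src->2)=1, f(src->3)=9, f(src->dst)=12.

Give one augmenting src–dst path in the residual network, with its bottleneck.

Residual along src->0->2->dst: src->0: 6, 0->2: 4, 2->dst: 6.
Bottleneck = min = 4.

src->0->2->dst, bottleneck 4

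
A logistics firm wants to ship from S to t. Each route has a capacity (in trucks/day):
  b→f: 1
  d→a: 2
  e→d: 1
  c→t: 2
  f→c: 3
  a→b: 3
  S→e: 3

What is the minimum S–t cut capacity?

1

Max flow = 1 (via 1 augmenting path).
In the residual at optimum, the set reachable from S is {S, e}.
Cut edges: e→d (cap 1). Sum = 1.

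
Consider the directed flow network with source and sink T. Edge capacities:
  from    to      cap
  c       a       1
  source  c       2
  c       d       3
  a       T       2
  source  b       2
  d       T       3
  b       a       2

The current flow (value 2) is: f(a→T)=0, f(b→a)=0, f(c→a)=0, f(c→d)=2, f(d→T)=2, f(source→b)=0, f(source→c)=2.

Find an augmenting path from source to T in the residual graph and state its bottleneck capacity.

source→b→a→T, bottleneck 2

Residual along source→b→a→T: source→b: 2, b→a: 2, a→T: 2.
Bottleneck = min = 2.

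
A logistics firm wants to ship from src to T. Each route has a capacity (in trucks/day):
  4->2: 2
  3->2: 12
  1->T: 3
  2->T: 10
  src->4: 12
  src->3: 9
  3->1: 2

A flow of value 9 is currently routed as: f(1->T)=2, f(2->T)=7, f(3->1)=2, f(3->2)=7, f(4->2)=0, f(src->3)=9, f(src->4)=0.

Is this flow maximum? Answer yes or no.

Residual path src->4->2->T has bottleneck 2 > 0.
Pushing 2 along it raises the flow to 11, so the given flow is not maximum.

No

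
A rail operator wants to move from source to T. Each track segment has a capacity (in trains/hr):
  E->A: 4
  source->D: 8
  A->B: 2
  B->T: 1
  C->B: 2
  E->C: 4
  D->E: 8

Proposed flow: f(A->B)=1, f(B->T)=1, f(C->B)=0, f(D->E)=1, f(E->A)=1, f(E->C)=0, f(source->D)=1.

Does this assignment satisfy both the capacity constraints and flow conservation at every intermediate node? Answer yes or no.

Yes

Every edge has 0 ≤ f(e) ≤ cap(e).
At each intermediate node, inflow equals outflow.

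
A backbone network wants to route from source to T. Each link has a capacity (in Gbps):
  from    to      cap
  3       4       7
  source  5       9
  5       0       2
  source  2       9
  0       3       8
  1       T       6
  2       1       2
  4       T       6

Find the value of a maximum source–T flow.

4

Augment source→2→1→T: bottleneck 2. Total 2.
Augment source→5→0→3→4→T: bottleneck 2. Total 4.
No augmenting path remains in the residual graph.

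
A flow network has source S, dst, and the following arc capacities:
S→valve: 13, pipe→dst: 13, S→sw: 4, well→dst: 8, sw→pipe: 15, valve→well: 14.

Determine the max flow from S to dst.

Augment S→sw→pipe→dst: bottleneck 4. Total 4.
Augment S→valve→well→dst: bottleneck 8. Total 12.
No augmenting path remains in the residual graph.

12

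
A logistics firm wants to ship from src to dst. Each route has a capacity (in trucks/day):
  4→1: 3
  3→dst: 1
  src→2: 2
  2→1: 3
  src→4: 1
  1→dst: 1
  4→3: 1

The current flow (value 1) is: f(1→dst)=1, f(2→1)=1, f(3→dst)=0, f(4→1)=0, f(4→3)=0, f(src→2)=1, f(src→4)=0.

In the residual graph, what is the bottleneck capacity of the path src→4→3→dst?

1

Residual capacities along the path: src→4: 1, 4→3: 1, 3→dst: 1.
Minimum is 1.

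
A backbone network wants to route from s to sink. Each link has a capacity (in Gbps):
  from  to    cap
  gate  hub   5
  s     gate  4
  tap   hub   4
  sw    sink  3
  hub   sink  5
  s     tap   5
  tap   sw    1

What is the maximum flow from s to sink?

6

Augment s→tap→sw→sink: bottleneck 1. Total 1.
Augment s→tap→hub→sink: bottleneck 4. Total 5.
Augment s→gate→hub→sink: bottleneck 1. Total 6.
No augmenting path remains in the residual graph.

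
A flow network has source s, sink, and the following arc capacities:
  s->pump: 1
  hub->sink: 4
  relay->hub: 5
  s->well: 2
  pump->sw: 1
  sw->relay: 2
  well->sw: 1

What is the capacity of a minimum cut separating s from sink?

Max flow = 2 (via 2 augmenting paths).
In the residual at optimum, the set reachable from s is {s, well}.
Cut edges: s->pump (cap 1), well->sw (cap 1). Sum = 2.

2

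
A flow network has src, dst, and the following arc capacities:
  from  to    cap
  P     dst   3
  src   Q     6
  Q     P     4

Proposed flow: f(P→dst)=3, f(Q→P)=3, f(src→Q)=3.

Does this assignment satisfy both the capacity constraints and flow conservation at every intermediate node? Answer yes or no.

Yes

Every edge has 0 ≤ f(e) ≤ cap(e).
At each intermediate node, inflow equals outflow.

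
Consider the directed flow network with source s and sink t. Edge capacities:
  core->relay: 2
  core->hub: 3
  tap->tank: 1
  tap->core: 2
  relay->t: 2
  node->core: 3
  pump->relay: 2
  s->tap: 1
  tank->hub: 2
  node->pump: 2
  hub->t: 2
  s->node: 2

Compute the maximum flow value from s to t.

3

Augment s->node->pump->relay->t: bottleneck 2. Total 2.
Augment s->tap->core->hub->t: bottleneck 1. Total 3.
No augmenting path remains in the residual graph.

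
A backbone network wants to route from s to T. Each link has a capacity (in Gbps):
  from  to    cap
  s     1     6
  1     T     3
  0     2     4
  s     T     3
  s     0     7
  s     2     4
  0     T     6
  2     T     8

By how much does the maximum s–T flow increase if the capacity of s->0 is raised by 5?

3

Original max flow = 17.
After raising cap(s->0), augmenting paths through that edge carry 3 more units.
New max flow = 20. Increase = 3.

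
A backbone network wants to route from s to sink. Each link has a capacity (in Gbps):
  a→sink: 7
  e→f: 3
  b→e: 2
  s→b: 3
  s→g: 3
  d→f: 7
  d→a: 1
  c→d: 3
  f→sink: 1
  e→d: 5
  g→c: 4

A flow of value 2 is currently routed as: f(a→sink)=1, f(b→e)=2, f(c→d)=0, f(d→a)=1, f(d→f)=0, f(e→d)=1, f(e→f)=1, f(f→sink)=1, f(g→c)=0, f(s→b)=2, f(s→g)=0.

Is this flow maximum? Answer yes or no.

Yes

Residual reachable from s: {b, c, d, e, f, g, s}; sink is not reachable.
Saturated cut: d→a, f→sink with total capacity 2 = current flow value. Flow is maximum.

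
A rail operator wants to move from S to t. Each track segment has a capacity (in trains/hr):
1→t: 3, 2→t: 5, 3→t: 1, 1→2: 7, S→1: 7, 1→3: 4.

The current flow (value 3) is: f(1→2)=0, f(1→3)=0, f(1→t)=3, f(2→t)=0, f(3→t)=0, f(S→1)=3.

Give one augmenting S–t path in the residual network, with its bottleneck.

S→1→2→t, bottleneck 4

Residual along S→1→2→t: S→1: 4, 1→2: 7, 2→t: 5.
Bottleneck = min = 4.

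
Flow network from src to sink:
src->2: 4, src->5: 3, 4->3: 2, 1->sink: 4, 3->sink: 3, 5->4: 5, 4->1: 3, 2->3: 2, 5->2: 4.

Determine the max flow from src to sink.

Augment src->2->3->sink: bottleneck 2. Total 2.
Augment src->5->4->1->sink: bottleneck 3. Total 5.
No augmenting path remains in the residual graph.

5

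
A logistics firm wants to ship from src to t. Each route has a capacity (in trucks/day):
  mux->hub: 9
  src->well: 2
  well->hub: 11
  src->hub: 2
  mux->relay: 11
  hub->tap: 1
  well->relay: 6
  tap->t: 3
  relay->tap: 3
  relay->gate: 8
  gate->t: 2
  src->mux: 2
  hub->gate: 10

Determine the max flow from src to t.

5

Augment src->hub->tap->t: bottleneck 1. Total 1.
Augment src->hub->gate->t: bottleneck 1. Total 2.
Augment src->mux->relay->gate->t: bottleneck 1. Total 3.
Augment src->mux->relay->tap->t: bottleneck 1. Total 4.
Augment src->well->relay->tap->t: bottleneck 1. Total 5.
No augmenting path remains in the residual graph.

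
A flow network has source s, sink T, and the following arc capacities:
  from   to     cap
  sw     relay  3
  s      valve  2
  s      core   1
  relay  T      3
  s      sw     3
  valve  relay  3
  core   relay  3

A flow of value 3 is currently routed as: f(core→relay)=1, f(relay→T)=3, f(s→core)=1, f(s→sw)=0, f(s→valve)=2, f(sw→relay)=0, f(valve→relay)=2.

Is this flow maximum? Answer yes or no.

Yes

Residual reachable from s: {core, relay, s, sw, valve}; T is not reachable.
Saturated cut: relay→T with total capacity 3 = current flow value. Flow is maximum.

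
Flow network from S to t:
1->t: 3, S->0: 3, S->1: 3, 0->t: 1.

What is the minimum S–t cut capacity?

4

Max flow = 4 (via 2 augmenting paths).
In the residual at optimum, the set reachable from S is {0, S}.
Cut edges: S->1 (cap 3), 0->t (cap 1). Sum = 4.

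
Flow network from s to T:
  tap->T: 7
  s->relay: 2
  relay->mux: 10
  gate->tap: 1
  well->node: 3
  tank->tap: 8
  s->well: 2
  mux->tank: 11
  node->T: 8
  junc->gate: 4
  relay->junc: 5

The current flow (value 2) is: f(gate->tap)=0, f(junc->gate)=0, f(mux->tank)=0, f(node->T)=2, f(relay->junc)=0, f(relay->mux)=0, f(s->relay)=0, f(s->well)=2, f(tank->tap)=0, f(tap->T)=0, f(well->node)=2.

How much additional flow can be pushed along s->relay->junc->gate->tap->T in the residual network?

Residual capacities along the path: s->relay: 2, relay->junc: 5, junc->gate: 4, gate->tap: 1, tap->T: 7.
Minimum is 1.

1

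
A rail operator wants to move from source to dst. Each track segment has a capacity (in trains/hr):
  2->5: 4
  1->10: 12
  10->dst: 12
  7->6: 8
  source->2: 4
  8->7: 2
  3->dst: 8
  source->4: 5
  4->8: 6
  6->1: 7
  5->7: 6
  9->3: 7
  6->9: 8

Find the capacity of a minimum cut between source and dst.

Max flow = 6 (via 2 augmenting paths).
In the residual at optimum, the set reachable from source is {4, 8, source}.
Cut edges: source->2 (cap 4), 8->7 (cap 2). Sum = 6.

6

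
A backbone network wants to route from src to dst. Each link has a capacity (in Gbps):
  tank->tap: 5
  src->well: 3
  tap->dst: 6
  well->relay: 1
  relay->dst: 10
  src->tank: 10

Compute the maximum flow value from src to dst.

Augment src->tank->tap->dst: bottleneck 5. Total 5.
Augment src->well->relay->dst: bottleneck 1. Total 6.
No augmenting path remains in the residual graph.

6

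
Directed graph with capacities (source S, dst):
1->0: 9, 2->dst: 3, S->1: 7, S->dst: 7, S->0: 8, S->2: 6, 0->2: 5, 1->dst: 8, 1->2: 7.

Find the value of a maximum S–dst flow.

17

Augment S->dst: bottleneck 7. Total 7.
Augment S->1->dst: bottleneck 7. Total 14.
Augment S->2->dst: bottleneck 3. Total 17.
No augmenting path remains in the residual graph.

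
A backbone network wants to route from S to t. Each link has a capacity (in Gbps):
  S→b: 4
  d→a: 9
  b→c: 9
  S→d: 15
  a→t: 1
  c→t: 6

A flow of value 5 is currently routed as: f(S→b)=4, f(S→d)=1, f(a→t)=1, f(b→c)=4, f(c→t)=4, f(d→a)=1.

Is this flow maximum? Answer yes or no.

Residual reachable from S: {S, a, d}; t is not reachable.
Saturated cut: S→b, a→t with total capacity 5 = current flow value. Flow is maximum.

Yes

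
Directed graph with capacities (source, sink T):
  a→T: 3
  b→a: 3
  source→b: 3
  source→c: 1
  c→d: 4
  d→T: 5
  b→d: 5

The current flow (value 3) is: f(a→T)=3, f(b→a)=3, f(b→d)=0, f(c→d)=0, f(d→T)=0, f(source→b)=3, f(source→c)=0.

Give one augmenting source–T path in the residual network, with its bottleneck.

source→c→d→T, bottleneck 1

Residual along source→c→d→T: source→c: 1, c→d: 4, d→T: 5.
Bottleneck = min = 1.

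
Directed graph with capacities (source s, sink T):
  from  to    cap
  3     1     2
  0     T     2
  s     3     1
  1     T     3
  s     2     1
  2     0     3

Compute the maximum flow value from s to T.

2

Augment s→3→1→T: bottleneck 1. Total 1.
Augment s→2→0→T: bottleneck 1. Total 2.
No augmenting path remains in the residual graph.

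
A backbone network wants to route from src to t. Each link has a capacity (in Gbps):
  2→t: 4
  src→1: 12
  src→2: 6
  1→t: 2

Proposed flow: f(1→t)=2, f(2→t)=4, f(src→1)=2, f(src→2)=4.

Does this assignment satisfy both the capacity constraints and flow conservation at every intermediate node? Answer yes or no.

Yes

Every edge has 0 ≤ f(e) ≤ cap(e).
At each intermediate node, inflow equals outflow.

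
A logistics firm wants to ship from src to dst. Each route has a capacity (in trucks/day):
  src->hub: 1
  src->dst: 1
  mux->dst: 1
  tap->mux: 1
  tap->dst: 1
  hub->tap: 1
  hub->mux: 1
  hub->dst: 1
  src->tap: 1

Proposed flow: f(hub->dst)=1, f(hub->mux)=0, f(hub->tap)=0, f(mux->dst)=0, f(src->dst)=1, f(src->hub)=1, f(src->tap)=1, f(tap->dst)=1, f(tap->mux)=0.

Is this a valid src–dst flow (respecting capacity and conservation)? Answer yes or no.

Yes

Every edge has 0 ≤ f(e) ≤ cap(e).
At each intermediate node, inflow equals outflow.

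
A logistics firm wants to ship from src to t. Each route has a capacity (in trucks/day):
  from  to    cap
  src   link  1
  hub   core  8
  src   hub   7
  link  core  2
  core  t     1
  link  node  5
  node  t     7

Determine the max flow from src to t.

2

Augment src→hub→core→t: bottleneck 1. Total 1.
Augment src→link→node→t: bottleneck 1. Total 2.
No augmenting path remains in the residual graph.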